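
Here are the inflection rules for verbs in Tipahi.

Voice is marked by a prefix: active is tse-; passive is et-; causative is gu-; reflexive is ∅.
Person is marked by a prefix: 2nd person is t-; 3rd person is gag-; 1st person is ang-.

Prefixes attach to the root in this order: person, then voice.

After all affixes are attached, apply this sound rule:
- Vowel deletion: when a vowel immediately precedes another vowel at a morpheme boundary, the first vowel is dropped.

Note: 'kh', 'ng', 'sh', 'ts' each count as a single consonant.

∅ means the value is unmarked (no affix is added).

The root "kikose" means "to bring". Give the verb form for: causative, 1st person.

gangkikose

Attach person 1st person ang- → angkikose.
Attach voice causative gu- → guangkikose.
Apply vowel deletion: guangkikose → gangkikose.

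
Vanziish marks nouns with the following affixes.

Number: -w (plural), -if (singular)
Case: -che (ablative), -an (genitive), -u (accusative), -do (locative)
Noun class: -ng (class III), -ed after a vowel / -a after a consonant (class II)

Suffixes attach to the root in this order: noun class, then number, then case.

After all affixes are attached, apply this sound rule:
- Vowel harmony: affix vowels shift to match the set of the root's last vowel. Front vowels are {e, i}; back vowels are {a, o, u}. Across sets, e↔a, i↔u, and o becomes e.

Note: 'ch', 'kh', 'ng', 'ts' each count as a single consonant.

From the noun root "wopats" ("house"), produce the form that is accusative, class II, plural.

Attach noun class class II -a (after consonant 'ts') → wopatsa.
Attach number plural -w → wopatsaw.
Attach case accusative -u → wopatsawu.
Vowel harmony: no change.

wopatsawu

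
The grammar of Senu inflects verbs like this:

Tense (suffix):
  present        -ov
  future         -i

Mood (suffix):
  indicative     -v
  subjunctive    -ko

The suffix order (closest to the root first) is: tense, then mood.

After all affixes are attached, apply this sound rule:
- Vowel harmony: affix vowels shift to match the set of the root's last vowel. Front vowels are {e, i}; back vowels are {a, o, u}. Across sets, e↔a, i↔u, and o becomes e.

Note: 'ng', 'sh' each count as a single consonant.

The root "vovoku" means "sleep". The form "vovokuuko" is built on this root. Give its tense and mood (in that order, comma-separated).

Segment: vovoku-i-ko.
tense: -i → future.
mood: -ko → subjunctive.

future, subjunctive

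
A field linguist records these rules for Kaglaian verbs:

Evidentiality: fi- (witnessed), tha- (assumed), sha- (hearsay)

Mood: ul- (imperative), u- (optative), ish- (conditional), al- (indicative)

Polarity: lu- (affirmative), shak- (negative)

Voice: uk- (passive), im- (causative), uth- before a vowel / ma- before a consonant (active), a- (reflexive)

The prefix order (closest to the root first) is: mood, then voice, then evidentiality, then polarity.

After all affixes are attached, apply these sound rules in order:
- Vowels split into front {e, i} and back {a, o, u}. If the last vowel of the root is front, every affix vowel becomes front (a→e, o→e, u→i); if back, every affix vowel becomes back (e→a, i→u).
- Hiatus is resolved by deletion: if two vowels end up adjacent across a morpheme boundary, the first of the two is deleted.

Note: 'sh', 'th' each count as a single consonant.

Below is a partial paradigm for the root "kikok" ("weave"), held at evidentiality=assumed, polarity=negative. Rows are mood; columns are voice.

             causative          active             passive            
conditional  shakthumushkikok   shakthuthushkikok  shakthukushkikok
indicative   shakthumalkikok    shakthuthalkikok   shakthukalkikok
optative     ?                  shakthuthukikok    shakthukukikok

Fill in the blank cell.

shakthumukikok

Attach mood optative u- → ukikok.
Attach voice causative im- → imukikok.
Attach evidentiality assumed tha- → thaimukikok.
Attach polarity negative shak- → shakthaimukikok.
Apply vowel harmony: shakthaimukikok → shakthaumukikok.
Apply vowel deletion: shakthaumukikok → shakthumukikok.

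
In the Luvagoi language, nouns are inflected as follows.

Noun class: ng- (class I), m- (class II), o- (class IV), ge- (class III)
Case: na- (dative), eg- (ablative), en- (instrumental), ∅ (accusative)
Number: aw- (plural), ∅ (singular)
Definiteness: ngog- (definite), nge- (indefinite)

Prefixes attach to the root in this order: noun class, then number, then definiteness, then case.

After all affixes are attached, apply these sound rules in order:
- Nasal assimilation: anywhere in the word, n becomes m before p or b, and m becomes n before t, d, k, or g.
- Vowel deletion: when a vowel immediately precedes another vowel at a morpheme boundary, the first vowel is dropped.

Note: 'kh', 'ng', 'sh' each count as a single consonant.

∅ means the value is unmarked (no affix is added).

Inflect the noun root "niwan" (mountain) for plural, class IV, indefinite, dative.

Attach noun class class IV o- → oniwan.
Attach number plural aw- → awoniwan.
Attach definiteness indefinite nge- → ngeawoniwan.
Attach case dative na- → nangeawoniwan.
Nasal assimilation: no change.
Apply vowel deletion: nangeawoniwan → nangawoniwan.

nangawoniwan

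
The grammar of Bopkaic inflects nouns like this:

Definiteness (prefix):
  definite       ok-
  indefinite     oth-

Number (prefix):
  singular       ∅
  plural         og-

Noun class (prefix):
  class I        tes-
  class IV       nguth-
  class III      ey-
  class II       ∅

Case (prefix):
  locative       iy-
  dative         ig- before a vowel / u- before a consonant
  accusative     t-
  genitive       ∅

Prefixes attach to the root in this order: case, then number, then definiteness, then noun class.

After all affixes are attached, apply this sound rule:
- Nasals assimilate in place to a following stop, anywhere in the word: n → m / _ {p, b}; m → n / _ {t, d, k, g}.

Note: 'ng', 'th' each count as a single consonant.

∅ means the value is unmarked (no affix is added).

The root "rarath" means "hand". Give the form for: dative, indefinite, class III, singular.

Attach case dative u- (before consonant 'r') → urarath.
number = singular: zero marking, form stays urarath.
Attach definiteness indefinite oth- → othurarath.
Attach noun class class III ey- → eyothurarath.
Nasal assimilation: no change.

eyothurarath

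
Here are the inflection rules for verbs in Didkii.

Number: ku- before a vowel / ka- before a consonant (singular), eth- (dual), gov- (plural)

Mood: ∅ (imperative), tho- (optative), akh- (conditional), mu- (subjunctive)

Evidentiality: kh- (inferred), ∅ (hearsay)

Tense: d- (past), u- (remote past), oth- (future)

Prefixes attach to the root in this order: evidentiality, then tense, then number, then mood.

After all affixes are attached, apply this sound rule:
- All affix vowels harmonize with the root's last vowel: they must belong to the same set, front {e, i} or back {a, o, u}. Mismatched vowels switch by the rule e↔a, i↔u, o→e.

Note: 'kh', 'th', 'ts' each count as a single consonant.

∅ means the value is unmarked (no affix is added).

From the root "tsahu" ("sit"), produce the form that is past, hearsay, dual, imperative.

athdtsahu

evidentiality = hearsay: zero marking, form stays tsahu.
Attach tense past d- → dtsahu.
Attach number dual eth- → ethdtsahu.
mood = imperative: zero marking, form stays ethdtsahu.
Apply vowel harmony: ethdtsahu → athdtsahu.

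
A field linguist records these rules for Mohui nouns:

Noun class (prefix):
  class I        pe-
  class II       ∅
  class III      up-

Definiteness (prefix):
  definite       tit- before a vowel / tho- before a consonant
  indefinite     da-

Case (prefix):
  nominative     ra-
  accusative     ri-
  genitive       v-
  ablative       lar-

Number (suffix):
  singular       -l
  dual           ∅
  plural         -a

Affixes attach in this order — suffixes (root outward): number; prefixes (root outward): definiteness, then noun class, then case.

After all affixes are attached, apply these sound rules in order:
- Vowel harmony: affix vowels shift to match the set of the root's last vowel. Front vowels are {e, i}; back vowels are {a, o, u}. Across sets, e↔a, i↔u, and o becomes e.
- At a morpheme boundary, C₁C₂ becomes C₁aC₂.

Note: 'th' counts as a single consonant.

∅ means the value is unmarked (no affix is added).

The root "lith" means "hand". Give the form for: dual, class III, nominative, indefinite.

number = dual: zero marking, form stays lith.
Attach definiteness indefinite da- → dalith.
Attach noun class class III up- → updalith.
Attach case nominative ra- → raupdalith.
Apply vowel harmony: raupdalith → reipdelith.
Apply epenthesis: reipdelith → reipadelith.

reipadelith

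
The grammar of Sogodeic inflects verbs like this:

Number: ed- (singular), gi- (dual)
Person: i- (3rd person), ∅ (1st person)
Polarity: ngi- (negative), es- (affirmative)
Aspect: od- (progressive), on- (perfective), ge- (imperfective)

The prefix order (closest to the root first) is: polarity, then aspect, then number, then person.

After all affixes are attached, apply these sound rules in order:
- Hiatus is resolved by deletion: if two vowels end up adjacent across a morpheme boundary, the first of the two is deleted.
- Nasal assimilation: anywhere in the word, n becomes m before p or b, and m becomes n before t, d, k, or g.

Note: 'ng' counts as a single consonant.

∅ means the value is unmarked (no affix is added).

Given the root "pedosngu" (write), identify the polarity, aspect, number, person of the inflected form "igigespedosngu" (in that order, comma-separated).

Segment: i-gi-ge-es-pedosngu.
polarity: es- → affirmative.
aspect: ge- → imperfective.
number: gi- → dual.
person: i- → 3rd person.

affirmative, imperfective, dual, 3rd person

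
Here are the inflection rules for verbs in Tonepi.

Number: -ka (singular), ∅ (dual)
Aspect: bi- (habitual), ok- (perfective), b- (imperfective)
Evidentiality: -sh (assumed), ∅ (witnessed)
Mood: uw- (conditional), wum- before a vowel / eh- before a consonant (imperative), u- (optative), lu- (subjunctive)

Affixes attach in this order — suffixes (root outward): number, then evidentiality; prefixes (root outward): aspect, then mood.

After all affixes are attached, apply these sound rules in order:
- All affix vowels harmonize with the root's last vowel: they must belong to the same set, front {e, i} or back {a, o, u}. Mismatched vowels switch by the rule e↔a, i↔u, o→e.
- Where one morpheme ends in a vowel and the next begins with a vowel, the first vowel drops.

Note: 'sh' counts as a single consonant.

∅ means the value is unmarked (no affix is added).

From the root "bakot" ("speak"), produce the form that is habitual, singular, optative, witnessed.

ububakotka

Attach aspect habitual bi- → bibakot.
Attach number singular -ka → bibakotka.
evidentiality = witnessed: zero marking, form stays bibakotka.
Attach mood optative u- → ubibakotka.
Apply vowel harmony: ubibakotka → ububakotka.
Vowel deletion: no change.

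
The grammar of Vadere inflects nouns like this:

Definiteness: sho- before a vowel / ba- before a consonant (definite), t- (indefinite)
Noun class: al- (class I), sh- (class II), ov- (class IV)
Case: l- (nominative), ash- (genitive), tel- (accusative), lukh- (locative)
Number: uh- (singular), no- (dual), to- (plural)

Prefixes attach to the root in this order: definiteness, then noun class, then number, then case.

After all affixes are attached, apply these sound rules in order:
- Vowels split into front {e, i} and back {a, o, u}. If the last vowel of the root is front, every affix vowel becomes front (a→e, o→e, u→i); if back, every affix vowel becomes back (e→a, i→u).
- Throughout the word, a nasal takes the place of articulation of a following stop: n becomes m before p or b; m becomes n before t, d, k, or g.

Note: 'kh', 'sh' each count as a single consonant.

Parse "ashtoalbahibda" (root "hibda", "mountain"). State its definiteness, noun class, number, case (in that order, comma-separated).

Segment: ash-to-al-ba-hibda.
definiteness: sho/ba- → definite.
noun class: al- → class I.
number: to- → plural.
case: ash- → genitive.

definite, class I, plural, genitive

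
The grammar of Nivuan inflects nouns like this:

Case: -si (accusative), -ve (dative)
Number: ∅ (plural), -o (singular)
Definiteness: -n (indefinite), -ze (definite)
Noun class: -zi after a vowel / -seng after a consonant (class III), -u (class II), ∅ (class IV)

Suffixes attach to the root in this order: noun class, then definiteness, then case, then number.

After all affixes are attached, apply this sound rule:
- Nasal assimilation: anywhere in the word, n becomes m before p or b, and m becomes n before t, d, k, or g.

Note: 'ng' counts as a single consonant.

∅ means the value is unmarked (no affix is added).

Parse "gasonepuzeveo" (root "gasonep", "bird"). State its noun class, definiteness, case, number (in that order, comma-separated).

class II, definite, dative, singular

Segment: gasonep-u-ze-ve-o.
noun class: -u → class II.
definiteness: -ze → definite.
case: -ve → dative.
number: -o → singular.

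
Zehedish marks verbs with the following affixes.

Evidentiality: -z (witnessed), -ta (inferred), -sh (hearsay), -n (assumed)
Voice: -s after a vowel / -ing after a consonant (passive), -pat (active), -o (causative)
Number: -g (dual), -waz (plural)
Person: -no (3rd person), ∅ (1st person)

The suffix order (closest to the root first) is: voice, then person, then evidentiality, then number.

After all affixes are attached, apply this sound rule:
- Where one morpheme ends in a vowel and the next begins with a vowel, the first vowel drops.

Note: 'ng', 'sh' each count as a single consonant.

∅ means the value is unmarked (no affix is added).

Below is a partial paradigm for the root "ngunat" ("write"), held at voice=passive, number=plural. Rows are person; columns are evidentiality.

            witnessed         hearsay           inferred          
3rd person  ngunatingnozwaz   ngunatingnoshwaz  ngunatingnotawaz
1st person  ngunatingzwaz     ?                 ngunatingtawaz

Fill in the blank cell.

ngunatingshwaz

Attach voice passive -ing (after consonant 't') → ngunating.
person = 1st person: zero marking, form stays ngunating.
Attach evidentiality hearsay -sh → ngunatingsh.
Attach number plural -waz → ngunatingshwaz.
Vowel deletion: no change.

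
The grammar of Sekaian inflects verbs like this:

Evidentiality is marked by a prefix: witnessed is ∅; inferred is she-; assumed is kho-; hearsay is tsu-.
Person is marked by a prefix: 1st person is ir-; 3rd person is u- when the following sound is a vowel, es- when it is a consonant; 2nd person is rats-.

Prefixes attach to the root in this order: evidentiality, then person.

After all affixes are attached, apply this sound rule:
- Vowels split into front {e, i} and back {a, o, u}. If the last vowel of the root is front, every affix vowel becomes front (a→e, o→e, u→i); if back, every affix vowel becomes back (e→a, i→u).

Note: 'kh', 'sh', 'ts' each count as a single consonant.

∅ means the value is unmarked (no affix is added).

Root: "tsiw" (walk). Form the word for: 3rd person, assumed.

eskhetsiw

Attach evidentiality assumed kho- → khotsiw.
Attach person 3rd person es- (before consonant 'kh') → eskhotsiw.
Apply vowel harmony: eskhotsiw → eskhetsiw.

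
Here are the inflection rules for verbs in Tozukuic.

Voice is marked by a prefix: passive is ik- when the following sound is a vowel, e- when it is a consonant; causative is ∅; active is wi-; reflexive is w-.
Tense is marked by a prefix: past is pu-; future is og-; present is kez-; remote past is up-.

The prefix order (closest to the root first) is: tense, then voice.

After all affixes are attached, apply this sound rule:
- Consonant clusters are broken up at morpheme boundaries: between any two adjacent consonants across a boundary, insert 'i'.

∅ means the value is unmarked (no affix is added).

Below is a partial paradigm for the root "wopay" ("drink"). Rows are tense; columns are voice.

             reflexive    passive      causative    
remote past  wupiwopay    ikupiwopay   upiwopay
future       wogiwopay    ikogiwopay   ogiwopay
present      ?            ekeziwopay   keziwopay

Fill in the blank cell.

wikeziwopay

Attach tense present kez- → kezwopay.
Attach voice reflexive w- → wkezwopay.
Apply epenthesis: wkezwopay → wikeziwopay.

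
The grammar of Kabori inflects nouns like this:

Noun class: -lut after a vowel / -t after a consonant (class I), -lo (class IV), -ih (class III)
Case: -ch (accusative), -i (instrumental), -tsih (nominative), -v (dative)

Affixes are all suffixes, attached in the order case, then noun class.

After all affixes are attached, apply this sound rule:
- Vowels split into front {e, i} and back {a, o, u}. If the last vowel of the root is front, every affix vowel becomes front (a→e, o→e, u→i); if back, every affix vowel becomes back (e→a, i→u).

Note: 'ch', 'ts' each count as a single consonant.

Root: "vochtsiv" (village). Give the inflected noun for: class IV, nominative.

vochtsivtsihle

Attach case nominative -tsih → vochtsivtsih.
Attach noun class class IV -lo → vochtsivtsihlo.
Apply vowel harmony: vochtsivtsihlo → vochtsivtsihle.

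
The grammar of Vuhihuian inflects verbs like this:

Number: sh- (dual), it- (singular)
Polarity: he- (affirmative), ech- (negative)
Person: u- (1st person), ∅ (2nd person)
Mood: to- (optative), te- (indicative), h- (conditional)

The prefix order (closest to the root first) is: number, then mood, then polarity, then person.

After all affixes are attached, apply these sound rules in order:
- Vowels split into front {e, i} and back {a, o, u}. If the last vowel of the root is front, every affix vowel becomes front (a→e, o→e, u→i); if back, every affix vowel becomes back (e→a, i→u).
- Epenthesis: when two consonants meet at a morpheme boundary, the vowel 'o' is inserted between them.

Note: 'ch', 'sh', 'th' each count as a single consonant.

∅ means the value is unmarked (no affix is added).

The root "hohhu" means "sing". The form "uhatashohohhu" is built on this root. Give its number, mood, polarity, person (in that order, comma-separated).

Segment: u-he-te-sh-hohhu.
number: sh- → dual.
mood: te- → indicative.
polarity: he- → affirmative.
person: u- → 1st person.

dual, indicative, affirmative, 1st person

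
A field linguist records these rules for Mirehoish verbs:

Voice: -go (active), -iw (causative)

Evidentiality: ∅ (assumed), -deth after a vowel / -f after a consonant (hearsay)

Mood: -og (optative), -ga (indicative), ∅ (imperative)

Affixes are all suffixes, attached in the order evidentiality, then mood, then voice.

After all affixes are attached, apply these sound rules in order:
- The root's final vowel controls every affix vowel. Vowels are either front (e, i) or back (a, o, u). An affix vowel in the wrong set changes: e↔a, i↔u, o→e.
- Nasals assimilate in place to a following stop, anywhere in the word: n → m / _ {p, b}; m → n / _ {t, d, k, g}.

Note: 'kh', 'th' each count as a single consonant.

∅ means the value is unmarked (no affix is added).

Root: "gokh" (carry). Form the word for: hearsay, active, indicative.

gokhfgago

Attach evidentiality hearsay -f (after consonant 'kh') → gokhf.
Attach mood indicative -ga → gokhfga.
Attach voice active -go → gokhfgago.
Vowel harmony: no change.
Nasal assimilation: no change.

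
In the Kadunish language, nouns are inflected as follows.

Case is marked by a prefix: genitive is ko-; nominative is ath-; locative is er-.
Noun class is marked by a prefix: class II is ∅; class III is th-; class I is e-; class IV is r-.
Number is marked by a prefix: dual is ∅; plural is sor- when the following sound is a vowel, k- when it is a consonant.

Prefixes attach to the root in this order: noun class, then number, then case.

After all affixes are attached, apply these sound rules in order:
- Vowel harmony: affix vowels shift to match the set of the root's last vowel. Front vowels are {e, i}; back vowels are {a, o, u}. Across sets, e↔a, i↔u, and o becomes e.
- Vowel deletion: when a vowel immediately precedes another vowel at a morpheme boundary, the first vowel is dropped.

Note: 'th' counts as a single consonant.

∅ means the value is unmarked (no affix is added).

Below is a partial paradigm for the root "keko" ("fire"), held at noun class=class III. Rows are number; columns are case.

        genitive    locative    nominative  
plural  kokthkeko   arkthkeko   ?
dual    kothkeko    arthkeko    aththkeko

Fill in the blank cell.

Attach noun class class III th- → thkeko.
Attach number plural k- (before consonant 'th') → kthkeko.
Attach case nominative ath- → athkthkeko.
Vowel harmony: no change.
Vowel deletion: no change.

athkthkeko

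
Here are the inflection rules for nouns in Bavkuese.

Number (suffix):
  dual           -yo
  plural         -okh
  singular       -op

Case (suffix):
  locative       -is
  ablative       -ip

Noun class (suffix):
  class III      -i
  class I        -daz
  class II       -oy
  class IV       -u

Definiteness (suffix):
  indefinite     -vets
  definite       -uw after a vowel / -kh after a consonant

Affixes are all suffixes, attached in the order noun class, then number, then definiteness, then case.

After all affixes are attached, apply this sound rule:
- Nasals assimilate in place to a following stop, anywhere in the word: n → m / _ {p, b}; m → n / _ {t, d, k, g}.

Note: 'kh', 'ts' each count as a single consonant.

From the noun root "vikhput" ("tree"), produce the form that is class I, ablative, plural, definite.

vikhputdazokhkhip

Attach noun class class I -daz → vikhputdaz.
Attach number plural -okh → vikhputdazokh.
Attach definiteness definite -kh (after consonant 'kh') → vikhputdazokhkh.
Attach case ablative -ip → vikhputdazokhkhip.
Nasal assimilation: no change.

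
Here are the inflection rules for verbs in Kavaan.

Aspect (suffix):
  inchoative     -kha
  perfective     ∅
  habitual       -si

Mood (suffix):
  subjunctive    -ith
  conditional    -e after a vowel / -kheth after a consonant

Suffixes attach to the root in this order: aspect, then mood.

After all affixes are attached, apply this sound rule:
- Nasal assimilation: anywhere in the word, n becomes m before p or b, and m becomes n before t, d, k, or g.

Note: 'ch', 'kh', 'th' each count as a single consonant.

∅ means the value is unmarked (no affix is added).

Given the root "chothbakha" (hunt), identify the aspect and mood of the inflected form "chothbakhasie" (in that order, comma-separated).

habitual, conditional

Segment: chothbakha-si-e.
aspect: -si → habitual.
mood: -e/kheth → conditional.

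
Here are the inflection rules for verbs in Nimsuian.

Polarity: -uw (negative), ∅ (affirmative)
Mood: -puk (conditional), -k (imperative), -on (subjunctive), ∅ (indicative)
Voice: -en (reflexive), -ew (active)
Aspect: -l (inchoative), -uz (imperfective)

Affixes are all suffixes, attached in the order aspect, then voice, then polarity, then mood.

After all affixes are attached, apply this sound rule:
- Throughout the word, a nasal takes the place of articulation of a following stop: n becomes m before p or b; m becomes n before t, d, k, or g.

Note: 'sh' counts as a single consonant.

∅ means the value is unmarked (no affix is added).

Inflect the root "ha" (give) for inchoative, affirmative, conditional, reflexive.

halempuk

Attach aspect inchoative -l → hal.
Attach voice reflexive -en → halen.
polarity = affirmative: zero marking, form stays halen.
Attach mood conditional -puk → halenpuk.
Apply nasal assimilation: halenpuk → halempuk.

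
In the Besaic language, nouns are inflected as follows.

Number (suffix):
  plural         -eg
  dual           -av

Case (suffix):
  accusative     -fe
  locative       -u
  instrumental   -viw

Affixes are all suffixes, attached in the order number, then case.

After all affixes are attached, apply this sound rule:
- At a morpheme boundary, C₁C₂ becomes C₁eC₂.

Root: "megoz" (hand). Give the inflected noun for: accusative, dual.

Attach number dual -av → megozav.
Attach case accusative -fe → megozavfe.
Apply epenthesis: megozavfe → megozavefe.

megozavefe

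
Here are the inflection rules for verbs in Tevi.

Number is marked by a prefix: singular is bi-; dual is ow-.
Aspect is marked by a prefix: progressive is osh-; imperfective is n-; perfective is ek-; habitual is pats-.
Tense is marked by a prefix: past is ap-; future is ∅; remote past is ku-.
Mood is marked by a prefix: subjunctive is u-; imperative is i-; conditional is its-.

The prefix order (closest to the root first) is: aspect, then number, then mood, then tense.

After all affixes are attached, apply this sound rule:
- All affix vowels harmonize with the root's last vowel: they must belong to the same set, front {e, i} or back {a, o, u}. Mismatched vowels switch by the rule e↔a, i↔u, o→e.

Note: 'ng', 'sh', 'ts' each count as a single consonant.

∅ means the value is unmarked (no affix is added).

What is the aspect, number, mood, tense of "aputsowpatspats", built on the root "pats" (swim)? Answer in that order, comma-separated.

Segment: ap-its-ow-pats-pats.
aspect: pats- → habitual.
number: ow- → dual.
mood: its- → conditional.
tense: ap- → past.

habitual, dual, conditional, past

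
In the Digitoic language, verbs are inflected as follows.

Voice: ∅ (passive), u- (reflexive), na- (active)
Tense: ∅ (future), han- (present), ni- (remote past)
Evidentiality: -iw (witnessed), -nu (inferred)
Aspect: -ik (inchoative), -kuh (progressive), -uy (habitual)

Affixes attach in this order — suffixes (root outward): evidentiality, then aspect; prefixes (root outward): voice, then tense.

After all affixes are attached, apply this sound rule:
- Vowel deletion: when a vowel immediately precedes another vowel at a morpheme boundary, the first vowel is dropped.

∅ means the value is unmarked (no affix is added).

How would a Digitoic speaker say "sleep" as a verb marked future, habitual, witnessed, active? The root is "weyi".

Attach voice active na- → naweyi.
tense = future: zero marking, form stays naweyi.
Attach evidentiality witnessed -iw → naweyiiw.
Attach aspect habitual -uy → naweyiiwuy.
Apply vowel deletion: naweyiiwuy → naweyiwuy.

naweyiwuy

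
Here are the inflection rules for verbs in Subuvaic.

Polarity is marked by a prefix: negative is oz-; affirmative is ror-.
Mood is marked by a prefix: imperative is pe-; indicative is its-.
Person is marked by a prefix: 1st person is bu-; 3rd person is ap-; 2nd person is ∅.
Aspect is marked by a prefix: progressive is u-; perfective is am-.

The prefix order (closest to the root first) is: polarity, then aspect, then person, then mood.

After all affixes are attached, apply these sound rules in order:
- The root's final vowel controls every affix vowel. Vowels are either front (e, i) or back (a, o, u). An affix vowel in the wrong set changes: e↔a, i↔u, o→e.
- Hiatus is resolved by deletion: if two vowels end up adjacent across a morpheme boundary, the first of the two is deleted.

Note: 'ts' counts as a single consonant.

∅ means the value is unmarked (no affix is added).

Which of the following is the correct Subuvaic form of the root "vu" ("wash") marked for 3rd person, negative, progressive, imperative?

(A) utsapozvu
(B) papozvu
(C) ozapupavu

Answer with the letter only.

B

Attach polarity negative oz- → ozvu.
Attach aspect progressive u- → uozvu.
Attach person 3rd person ap- → apuozvu.
Attach mood imperative pe- → peapuozvu.
Apply vowel harmony: peapuozvu → paapuozvu.
Apply vowel deletion: paapuozvu → papozvu.
So the correct form is papozvu, option (B).
(C) ozapupavu is wrong: it has the affixes in the wrong order.
(A) utsapozvu is wrong: it uses indicative instead of imperative for mood.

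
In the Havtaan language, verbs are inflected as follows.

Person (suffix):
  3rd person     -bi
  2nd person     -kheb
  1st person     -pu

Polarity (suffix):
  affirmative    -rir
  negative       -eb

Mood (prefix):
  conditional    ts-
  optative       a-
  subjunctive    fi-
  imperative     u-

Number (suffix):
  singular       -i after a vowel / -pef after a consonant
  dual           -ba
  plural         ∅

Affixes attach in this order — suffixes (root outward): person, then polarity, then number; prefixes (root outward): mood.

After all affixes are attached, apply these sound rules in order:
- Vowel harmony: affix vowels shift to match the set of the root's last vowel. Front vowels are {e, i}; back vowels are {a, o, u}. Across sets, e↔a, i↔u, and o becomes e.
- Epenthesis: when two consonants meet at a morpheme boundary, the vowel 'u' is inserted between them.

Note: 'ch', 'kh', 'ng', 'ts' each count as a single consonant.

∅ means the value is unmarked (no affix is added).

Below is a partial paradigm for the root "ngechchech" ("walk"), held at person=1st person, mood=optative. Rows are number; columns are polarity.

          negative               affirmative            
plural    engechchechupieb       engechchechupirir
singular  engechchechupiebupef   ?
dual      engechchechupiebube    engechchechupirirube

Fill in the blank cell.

engechchechupirirupef

Attach person 1st person -pu → ngechchechpu.
Attach polarity affirmative -rir → ngechchechpurir.
Attach mood optative a- → angechchechpurir.
Attach number singular -pef (after consonant 'r') → angechchechpurirpef.
Apply vowel harmony: angechchechpurirpef → engechchechpirirpef.
Apply epenthesis: engechchechpirirpef → engechchechupirirupef.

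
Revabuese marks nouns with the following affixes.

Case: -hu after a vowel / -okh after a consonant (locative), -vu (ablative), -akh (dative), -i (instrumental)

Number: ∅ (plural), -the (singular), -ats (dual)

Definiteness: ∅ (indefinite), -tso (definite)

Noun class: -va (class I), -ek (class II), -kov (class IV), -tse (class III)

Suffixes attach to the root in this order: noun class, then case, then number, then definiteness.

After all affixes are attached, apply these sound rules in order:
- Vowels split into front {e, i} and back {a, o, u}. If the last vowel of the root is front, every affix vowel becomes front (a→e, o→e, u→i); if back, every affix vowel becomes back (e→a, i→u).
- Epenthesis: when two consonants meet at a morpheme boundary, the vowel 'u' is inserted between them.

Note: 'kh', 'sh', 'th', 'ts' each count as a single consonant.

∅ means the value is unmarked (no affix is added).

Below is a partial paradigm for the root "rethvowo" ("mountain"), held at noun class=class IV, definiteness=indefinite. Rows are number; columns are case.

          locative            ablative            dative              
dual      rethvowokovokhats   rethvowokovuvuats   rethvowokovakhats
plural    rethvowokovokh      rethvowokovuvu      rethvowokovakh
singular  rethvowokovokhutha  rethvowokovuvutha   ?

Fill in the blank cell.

Attach noun class class IV -kov → rethvowokov.
Attach case dative -akh → rethvowokovakh.
Attach number singular -the → rethvowokovakhthe.
definiteness = indefinite: zero marking, form stays rethvowokovakhthe.
Apply vowel harmony: rethvowokovakhthe → rethvowokovakhtha.
Apply epenthesis: rethvowokovakhtha → rethvowokovakhutha.

rethvowokovakhutha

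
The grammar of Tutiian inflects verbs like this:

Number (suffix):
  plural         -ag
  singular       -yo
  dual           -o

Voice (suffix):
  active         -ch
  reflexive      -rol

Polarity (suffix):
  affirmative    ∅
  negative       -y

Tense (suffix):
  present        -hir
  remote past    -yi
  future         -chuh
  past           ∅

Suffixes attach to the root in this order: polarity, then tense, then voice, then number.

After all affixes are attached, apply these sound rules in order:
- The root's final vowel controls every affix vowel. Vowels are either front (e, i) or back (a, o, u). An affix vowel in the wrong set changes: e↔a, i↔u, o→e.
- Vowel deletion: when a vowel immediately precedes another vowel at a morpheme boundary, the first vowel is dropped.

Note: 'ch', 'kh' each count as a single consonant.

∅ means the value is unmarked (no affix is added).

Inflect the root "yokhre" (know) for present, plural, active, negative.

Attach polarity negative -y → yokhrey.
Attach tense present -hir → yokhreyhir.
Attach voice active -ch → yokhreyhirch.
Attach number plural -ag → yokhreyhirchag.
Apply vowel harmony: yokhreyhirchag → yokhreyhircheg.
Vowel deletion: no change.

yokhreyhircheg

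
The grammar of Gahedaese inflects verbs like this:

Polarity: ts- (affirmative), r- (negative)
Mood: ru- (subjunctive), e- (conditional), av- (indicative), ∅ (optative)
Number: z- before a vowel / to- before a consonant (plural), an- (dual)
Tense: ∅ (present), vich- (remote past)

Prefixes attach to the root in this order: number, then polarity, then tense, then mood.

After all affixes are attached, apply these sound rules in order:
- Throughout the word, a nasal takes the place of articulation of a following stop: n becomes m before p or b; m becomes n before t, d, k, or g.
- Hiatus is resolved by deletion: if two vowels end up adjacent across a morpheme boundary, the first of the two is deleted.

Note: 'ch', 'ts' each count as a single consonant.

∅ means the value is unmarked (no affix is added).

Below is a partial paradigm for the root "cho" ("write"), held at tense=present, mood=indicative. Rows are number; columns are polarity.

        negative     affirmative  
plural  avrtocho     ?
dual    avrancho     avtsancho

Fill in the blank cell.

Attach number plural to- (before consonant 'ch') → tocho.
Attach polarity affirmative ts- → tstocho.
tense = present: zero marking, form stays tstocho.
Attach mood indicative av- → avtstocho.
Nasal assimilation: no change.
Vowel deletion: no change.

avtstocho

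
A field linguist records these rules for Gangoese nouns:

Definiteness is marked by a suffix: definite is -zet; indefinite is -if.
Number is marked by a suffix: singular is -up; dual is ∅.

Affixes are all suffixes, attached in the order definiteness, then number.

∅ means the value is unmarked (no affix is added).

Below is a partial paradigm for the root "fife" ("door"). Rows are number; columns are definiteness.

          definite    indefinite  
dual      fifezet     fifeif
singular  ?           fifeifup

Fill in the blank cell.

fifezetup

Attach definiteness definite -zet → fifezet.
Attach number singular -up → fifezetup.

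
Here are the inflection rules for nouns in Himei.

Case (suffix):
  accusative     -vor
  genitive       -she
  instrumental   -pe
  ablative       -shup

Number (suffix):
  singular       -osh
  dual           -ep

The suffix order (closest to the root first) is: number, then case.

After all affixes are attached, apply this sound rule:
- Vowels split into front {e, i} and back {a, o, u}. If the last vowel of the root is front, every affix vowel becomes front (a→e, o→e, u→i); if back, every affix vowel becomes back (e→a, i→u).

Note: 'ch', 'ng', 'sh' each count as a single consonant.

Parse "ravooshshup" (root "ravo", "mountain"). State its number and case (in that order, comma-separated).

Segment: ravo-osh-shup.
number: -osh → singular.
case: -shup → ablative.

singular, ablative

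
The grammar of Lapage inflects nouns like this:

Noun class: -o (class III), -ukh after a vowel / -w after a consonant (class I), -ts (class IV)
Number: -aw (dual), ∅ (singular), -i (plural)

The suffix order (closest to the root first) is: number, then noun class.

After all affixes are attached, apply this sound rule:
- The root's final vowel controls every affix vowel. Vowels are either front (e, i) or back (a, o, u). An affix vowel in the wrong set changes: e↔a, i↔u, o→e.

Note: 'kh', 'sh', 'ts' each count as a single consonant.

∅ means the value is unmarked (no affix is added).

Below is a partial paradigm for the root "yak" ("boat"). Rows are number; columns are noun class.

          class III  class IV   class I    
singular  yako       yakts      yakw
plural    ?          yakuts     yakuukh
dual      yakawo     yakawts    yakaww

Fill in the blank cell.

Attach number plural -i → yaki.
Attach noun class class III -o → yakio.
Apply vowel harmony: yakio → yakuo.

yakuo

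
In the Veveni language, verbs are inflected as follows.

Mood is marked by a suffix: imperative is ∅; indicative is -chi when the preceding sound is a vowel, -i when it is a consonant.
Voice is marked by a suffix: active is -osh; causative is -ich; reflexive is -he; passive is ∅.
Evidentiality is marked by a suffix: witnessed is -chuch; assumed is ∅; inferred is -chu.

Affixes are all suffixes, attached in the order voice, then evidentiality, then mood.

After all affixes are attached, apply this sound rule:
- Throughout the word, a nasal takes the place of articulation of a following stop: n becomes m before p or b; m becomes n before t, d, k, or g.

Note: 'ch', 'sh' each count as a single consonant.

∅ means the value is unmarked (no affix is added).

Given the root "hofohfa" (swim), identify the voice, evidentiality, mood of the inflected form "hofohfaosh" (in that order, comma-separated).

active, assumed, imperative

Segment: hofohfa-osh.
voice: -osh → active.
evidentiality: ∅ → assumed.
mood: ∅ → imperative.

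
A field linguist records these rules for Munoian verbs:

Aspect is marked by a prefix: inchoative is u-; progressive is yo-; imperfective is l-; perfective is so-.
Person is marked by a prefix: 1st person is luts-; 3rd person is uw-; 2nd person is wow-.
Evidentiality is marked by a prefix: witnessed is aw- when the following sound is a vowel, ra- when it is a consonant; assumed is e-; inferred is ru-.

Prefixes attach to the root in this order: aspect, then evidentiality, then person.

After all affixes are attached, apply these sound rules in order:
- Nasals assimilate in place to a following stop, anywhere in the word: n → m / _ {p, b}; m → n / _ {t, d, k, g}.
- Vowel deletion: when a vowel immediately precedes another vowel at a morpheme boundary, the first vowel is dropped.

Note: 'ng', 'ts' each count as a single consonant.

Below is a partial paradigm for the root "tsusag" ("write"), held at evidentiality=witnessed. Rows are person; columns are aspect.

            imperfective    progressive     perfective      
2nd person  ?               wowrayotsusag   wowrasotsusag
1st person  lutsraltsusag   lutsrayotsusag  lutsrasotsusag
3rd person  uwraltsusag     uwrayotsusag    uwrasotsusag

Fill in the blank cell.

wowraltsusag

Attach aspect imperfective l- → ltsusag.
Attach evidentiality witnessed ra- (before consonant 'l') → raltsusag.
Attach person 2nd person wow- → wowraltsusag.
Nasal assimilation: no change.
Vowel deletion: no change.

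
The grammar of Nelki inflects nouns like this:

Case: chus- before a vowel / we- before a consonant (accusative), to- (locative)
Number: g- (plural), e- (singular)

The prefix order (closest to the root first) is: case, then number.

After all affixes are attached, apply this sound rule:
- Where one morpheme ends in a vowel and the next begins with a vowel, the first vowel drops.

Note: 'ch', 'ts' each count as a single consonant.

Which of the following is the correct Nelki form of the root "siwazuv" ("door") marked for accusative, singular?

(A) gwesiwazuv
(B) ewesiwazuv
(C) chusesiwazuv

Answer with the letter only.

Attach case accusative we- (before consonant 's') → wesiwazuv.
Attach number singular e- → ewesiwazuv.
Vowel deletion: no change.
So the correct form is ewesiwazuv, option (B).
(A) gwesiwazuv is wrong: it uses plural instead of singular for number.
(C) chusesiwazuv is wrong: it has the affixes in the wrong order.

B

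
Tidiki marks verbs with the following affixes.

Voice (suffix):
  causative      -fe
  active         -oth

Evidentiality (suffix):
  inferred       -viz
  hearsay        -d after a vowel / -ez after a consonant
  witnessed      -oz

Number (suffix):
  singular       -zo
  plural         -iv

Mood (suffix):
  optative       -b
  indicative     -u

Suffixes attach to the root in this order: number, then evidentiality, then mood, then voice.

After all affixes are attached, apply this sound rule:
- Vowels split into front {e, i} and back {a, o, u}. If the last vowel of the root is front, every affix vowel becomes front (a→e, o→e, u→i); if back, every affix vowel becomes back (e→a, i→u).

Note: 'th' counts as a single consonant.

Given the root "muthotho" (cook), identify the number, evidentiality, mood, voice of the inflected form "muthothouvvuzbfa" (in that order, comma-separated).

plural, inferred, optative, causative

Segment: muthotho-iv-viz-b-fe.
number: -iv → plural.
evidentiality: -viz → inferred.
mood: -b → optative.
voice: -fe → causative.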